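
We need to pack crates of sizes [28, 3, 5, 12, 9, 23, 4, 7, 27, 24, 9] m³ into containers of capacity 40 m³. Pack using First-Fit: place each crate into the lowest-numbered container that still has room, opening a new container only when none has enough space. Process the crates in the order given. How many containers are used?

28 m³ → container 1 (remaining 12 m³)
3 m³ → container 1 (remaining 9 m³)
5 m³ → container 1 (remaining 4 m³)
12 m³ → container 2 (remaining 28 m³)
9 m³ → container 2 (remaining 19 m³)
23 m³ → container 3 (remaining 17 m³)
4 m³ → container 1 (remaining 0 m³)
7 m³ → container 2 (remaining 12 m³)
27 m³ → container 4 (remaining 13 m³)
24 m³ → container 5 (remaining 16 m³)
9 m³ → container 2 (remaining 3 m³)

5 containers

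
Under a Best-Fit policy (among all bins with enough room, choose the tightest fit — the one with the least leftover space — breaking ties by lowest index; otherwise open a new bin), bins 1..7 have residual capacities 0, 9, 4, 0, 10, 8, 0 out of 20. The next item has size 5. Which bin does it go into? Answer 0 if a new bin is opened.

6

Bins with room: bin 2 (9), bin 5 (10), bin 6 (8).
Tightest fit is bin 6 with 8 free.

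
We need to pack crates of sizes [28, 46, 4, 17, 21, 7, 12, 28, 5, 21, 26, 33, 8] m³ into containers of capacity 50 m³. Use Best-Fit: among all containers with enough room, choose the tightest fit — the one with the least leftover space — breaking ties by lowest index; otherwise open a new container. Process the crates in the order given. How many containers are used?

container 1: place 28 m³, 22 m³ left
container 2: place 46 m³, 4 m³ left
container 2: place 4 m³, 0 m³ left
container 1: place 17 m³, 5 m³ left
container 3: place 21 m³, 29 m³ left
container 3: place 7 m³, 22 m³ left
container 3: place 12 m³, 10 m³ left
container 4: place 28 m³, 22 m³ left
container 1: place 5 m³, 0 m³ left
container 4: place 21 m³, 1 m³ left
container 5: place 26 m³, 24 m³ left
container 6: place 33 m³, 17 m³ left
container 3: place 8 m³, 2 m³ left

6 containers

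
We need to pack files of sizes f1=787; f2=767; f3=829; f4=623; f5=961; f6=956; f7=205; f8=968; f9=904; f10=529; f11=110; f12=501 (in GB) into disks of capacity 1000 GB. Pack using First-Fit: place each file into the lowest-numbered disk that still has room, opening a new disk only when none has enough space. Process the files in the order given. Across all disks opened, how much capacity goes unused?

disk 1: place f1 (787 GB), 213 GB left
disk 2: place f2 (767 GB), 233 GB left
disk 3: place f3 (829 GB), 171 GB left
disk 4: place f4 (623 GB), 377 GB left
disk 5: place f5 (961 GB), 39 GB left
disk 6: place f6 (956 GB), 44 GB left
disk 1: place f7 (205 GB), 8 GB left
disk 7: place f8 (968 GB), 32 GB left
disk 8: place f9 (904 GB), 96 GB left
disk 9: place f10 (529 GB), 471 GB left
disk 2: place f11 (110 GB), 123 GB left
disk 10: place f12 (501 GB), 499 GB left
10 disks × 1000 GB = 10000 GB; used 8140 GB; unused 1860 GB.

1860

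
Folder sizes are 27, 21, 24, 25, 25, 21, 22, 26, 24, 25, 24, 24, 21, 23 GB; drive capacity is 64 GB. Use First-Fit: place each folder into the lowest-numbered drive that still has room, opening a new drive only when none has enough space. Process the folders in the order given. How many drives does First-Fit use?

Put 27 GB in drive 1; 37 GB remain.
Put 21 GB in drive 1; 16 GB remain.
Put 24 GB in drive 2; 40 GB remain.
Put 25 GB in drive 2; 15 GB remain.
Put 25 GB in drive 3; 39 GB remain.
Put 21 GB in drive 3; 18 GB remain.
Put 22 GB in drive 4; 42 GB remain.
Put 26 GB in drive 4; 16 GB remain.
Put 24 GB in drive 5; 40 GB remain.
Put 25 GB in drive 5; 15 GB remain.
Put 24 GB in drive 6; 40 GB remain.
Put 24 GB in drive 6; 16 GB remain.
Put 21 GB in drive 7; 43 GB remain.
Put 23 GB in drive 7; 20 GB remain.
Final drives: [27,21] [24,25] [25,21] [22,26] [24,25] [24,24] [21,23].

7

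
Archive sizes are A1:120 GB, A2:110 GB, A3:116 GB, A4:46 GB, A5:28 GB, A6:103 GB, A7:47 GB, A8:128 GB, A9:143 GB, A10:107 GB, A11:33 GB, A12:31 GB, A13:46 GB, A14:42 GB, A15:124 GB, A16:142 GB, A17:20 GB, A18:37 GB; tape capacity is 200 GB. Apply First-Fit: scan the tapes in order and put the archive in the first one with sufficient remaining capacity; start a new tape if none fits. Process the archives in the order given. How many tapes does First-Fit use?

9

Put A1 (120 GB) in tape 1; 80 GB remain.
Put A2 (110 GB) in tape 2; 90 GB remain.
Put A3 (116 GB) in tape 3; 84 GB remain.
Put A4 (46 GB) in tape 1; 34 GB remain.
Put A5 (28 GB) in tape 1; 6 GB remain.
Put A6 (103 GB) in tape 4; 97 GB remain.
Put A7 (47 GB) in tape 2; 43 GB remain.
Put A8 (128 GB) in tape 5; 72 GB remain.
Put A9 (143 GB) in tape 6; 57 GB remain.
Put A10 (107 GB) in tape 7; 93 GB remain.
Put A11 (33 GB) in tape 2; 10 GB remain.
Put A12 (31 GB) in tape 3; 53 GB remain.
Put A13 (46 GB) in tape 3; 7 GB remain.
Put A14 (42 GB) in tape 4; 55 GB remain.
Put A15 (124 GB) in tape 8; 76 GB remain.
Put A16 (142 GB) in tape 9; 58 GB remain.
Put A17 (20 GB) in tape 4; 35 GB remain.
Put A18 (37 GB) in tape 5; 35 GB remain.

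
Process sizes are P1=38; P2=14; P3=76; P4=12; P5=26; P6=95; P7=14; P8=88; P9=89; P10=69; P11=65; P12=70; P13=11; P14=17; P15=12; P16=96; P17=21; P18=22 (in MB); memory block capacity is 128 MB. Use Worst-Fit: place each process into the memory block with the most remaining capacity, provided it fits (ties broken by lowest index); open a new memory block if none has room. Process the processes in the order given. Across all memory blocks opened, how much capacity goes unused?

Put P1 (38 MB) in memory block 1; 90 MB remain.
Put P2 (14 MB) in memory block 1; 76 MB remain.
Put P3 (76 MB) in memory block 1; 0 MB remain.
Put P4 (12 MB) in memory block 2; 116 MB remain.
Put P5 (26 MB) in memory block 2; 90 MB remain.
Put P6 (95 MB) in memory block 3; 33 MB remain.
Put P7 (14 MB) in memory block 2; 76 MB remain.
Put P8 (88 MB) in memory block 4; 40 MB remain.
Put P9 (89 MB) in memory block 5; 39 MB remain.
Put P10 (69 MB) in memory block 2; 7 MB remain.
Put P11 (65 MB) in memory block 6; 63 MB remain.
Put P12 (70 MB) in memory block 7; 58 MB remain.
Put P13 (11 MB) in memory block 6; 52 MB remain.
Put P14 (17 MB) in memory block 7; 41 MB remain.
Put P15 (12 MB) in memory block 6; 40 MB remain.
Put P16 (96 MB) in memory block 8; 32 MB remain.
Put P17 (21 MB) in memory block 7; 20 MB remain.
Put P18 (22 MB) in memory block 4; 18 MB remain.
8 memory blocks × 128 MB = 1024 MB; used 835 MB; unused 189 MB.

189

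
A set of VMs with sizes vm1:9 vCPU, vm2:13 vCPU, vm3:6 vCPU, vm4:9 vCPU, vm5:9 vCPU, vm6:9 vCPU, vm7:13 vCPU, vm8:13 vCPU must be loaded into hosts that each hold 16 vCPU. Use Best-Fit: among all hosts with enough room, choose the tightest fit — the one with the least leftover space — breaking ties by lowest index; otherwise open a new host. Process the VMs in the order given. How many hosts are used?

7

host 1: place vm1 (9 vCPU), 7 vCPU left
host 2: place vm2 (13 vCPU), 3 vCPU left
host 1: place vm3 (6 vCPU), 1 vCPU left
host 3: place vm4 (9 vCPU), 7 vCPU left
host 4: place vm5 (9 vCPU), 7 vCPU left
host 5: place vm6 (9 vCPU), 7 vCPU left
host 6: place vm7 (13 vCPU), 3 vCPU left
host 7: place vm8 (13 vCPU), 3 vCPU left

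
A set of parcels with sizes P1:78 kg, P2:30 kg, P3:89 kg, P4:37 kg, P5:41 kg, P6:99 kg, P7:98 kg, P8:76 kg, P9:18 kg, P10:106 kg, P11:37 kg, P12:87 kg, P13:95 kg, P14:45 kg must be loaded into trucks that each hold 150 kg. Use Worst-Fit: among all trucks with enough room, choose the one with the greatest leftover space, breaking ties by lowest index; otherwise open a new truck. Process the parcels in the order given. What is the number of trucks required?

8 trucks

P1 (78 kg) → truck 1 (remaining 72 kg)
P2 (30 kg) → truck 1 (remaining 42 kg)
P3 (89 kg) → truck 2 (remaining 61 kg)
P4 (37 kg) → truck 2 (remaining 24 kg)
P5 (41 kg) → truck 1 (remaining 1 kg)
P6 (99 kg) → truck 3 (remaining 51 kg)
P7 (98 kg) → truck 4 (remaining 52 kg)
P8 (76 kg) → truck 5 (remaining 74 kg)
P9 (18 kg) → truck 5 (remaining 56 kg)
P10 (106 kg) → truck 6 (remaining 44 kg)
P11 (37 kg) → truck 5 (remaining 19 kg)
P12 (87 kg) → truck 7 (remaining 63 kg)
P13 (95 kg) → truck 8 (remaining 55 kg)
P14 (45 kg) → truck 7 (remaining 18 kg)
Final trucks: [78,30,41] [89,37] [99] [98] [76,18,37] [106] [87,45] [95].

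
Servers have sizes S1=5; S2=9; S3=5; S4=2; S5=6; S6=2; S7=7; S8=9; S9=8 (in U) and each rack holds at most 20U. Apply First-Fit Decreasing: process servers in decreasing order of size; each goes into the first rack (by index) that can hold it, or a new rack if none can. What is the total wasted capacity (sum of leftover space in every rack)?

7

Sorted descending: 9, 9, 8, 7, 6, 5, 5, 2, 2.
rack 1: place 9U, 11U left
rack 1: place 9U, 2U left
rack 2: place 8U, 12U left
rack 2: place 7U, 5U left
rack 3: place 6U, 14U left
rack 2: place 5U, 0U left
rack 3: place 5U, 9U left
rack 1: place 2U, 0U left
rack 3: place 2U, 7U left
3 racks × 20U = 60U; used 53U; unused 7U.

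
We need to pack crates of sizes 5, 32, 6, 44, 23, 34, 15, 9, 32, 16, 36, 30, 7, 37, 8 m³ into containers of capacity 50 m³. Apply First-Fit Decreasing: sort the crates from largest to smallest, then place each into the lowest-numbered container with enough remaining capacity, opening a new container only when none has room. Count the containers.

8

Sorted descending: 44, 37, 36, 34, 32, 32, 30, 23, 16, 15, 9, 8, 7, 6, 5.
Put 44 m³ in container 1; 6 m³ remain.
Put 37 m³ in container 2; 13 m³ remain.
Put 36 m³ in container 3; 14 m³ remain.
Put 34 m³ in container 4; 16 m³ remain.
Put 32 m³ in container 5; 18 m³ remain.
Put 32 m³ in container 6; 18 m³ remain.
Put 30 m³ in container 7; 20 m³ remain.
Put 23 m³ in container 8; 27 m³ remain.
Put 16 m³ in container 4; 0 m³ remain.
Put 15 m³ in container 5; 3 m³ remain.
Put 9 m³ in container 2; 4 m³ remain.
Put 8 m³ in container 3; 6 m³ remain.
Put 7 m³ in container 6; 11 m³ remain.
Put 6 m³ in container 1; 0 m³ remain.
Put 5 m³ in container 3; 1 m³ remain.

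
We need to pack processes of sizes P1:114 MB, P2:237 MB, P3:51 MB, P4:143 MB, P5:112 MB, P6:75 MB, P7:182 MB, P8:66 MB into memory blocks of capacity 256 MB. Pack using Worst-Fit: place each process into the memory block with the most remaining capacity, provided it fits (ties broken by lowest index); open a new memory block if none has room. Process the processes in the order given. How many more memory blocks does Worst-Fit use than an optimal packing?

0

Worst-Fit: [114,51,75] [237] [143,112] [182,66] → 4 memory blocks.
Total size 980 MB; any packing needs at least ⌈980/256⌉ = 4 memory blocks.
So 4 is already optimal.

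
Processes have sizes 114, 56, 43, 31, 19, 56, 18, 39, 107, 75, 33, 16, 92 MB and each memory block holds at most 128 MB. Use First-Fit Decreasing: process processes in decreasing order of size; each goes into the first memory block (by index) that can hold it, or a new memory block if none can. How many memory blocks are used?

Sorted descending: 114, 107, 92, 75, 56, 56, 43, 39, 33, 31, 19, 18, 16.
Put 114 MB in memory block 1; 14 MB remain.
Put 107 MB in memory block 2; 21 MB remain.
Put 92 MB in memory block 3; 36 MB remain.
Put 75 MB in memory block 4; 53 MB remain.
Put 56 MB in memory block 5; 72 MB remain.
Put 56 MB in memory block 5; 16 MB remain.
Put 43 MB in memory block 4; 10 MB remain.
Put 39 MB in memory block 6; 89 MB remain.
Put 33 MB in memory block 3; 3 MB remain.
Put 31 MB in memory block 6; 58 MB remain.
Put 19 MB in memory block 2; 2 MB remain.
Put 18 MB in memory block 6; 40 MB remain.
Put 16 MB in memory block 5; 0 MB remain.

6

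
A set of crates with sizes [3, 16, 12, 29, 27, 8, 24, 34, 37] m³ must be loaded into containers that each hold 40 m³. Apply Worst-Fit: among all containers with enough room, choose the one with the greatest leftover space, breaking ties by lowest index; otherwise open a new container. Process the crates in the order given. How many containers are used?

6 containers

Put 3 m³ in container 1; 37 m³ remain.
Put 16 m³ in container 1; 21 m³ remain.
Put 12 m³ in container 1; 9 m³ remain.
Put 29 m³ in container 2; 11 m³ remain.
Put 27 m³ in container 3; 13 m³ remain.
Put 8 m³ in container 3; 5 m³ remain.
Put 24 m³ in container 4; 16 m³ remain.
Put 34 m³ in container 5; 6 m³ remain.
Put 37 m³ in container 6; 3 m³ remain.
Final containers: [3,16,12] [29] [27,8] [24] [34] [37].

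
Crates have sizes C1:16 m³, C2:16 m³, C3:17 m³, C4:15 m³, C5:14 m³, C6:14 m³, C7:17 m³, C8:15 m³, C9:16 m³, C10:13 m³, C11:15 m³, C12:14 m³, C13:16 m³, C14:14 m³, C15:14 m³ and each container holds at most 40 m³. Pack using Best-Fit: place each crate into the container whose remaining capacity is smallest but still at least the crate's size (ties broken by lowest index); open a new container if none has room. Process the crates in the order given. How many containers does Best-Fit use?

container 1: place C1 (16 m³), 24 m³ left
container 1: place C2 (16 m³), 8 m³ left
container 2: place C3 (17 m³), 23 m³ left
container 2: place C4 (15 m³), 8 m³ left
container 3: place C5 (14 m³), 26 m³ left
container 3: place C6 (14 m³), 12 m³ left
container 4: place C7 (17 m³), 23 m³ left
container 4: place C8 (15 m³), 8 m³ left
container 5: place C9 (16 m³), 24 m³ left
container 5: place C10 (13 m³), 11 m³ left
container 6: place C11 (15 m³), 25 m³ left
container 6: place C12 (14 m³), 11 m³ left
container 7: place C13 (16 m³), 24 m³ left
container 7: place C14 (14 m³), 10 m³ left
container 8: place C15 (14 m³), 26 m³ left
Final containers: [16,16] [17,15] [14,14] [17,15] [16,13] [15,14] [16,14] [14].

8 containers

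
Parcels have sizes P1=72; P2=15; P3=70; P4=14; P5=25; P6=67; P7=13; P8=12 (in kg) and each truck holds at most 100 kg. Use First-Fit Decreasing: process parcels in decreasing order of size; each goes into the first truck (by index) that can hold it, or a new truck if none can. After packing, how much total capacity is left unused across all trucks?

Sorted descending: 72, 70, 67, 25, 15, 14, 13, 12.
72 kg → truck 1 (remaining 28 kg)
70 kg → truck 2 (remaining 30 kg)
67 kg → truck 3 (remaining 33 kg)
25 kg → truck 1 (remaining 3 kg)
15 kg → truck 2 (remaining 15 kg)
14 kg → truck 2 (remaining 1 kg)
13 kg → truck 3 (remaining 20 kg)
12 kg → truck 3 (remaining 8 kg)
3 trucks × 100 kg = 300 kg; used 288 kg; unused 12 kg.

12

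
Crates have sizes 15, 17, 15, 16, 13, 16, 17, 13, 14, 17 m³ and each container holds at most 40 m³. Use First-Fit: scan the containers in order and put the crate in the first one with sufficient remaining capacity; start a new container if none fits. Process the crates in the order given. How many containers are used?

5 containers

15 m³ → container 1 (remaining 25 m³)
17 m³ → container 1 (remaining 8 m³)
15 m³ → container 2 (remaining 25 m³)
16 m³ → container 2 (remaining 9 m³)
13 m³ → container 3 (remaining 27 m³)
16 m³ → container 3 (remaining 11 m³)
17 m³ → container 4 (remaining 23 m³)
13 m³ → container 4 (remaining 10 m³)
14 m³ → container 5 (remaining 26 m³)
17 m³ → container 5 (remaining 9 m³)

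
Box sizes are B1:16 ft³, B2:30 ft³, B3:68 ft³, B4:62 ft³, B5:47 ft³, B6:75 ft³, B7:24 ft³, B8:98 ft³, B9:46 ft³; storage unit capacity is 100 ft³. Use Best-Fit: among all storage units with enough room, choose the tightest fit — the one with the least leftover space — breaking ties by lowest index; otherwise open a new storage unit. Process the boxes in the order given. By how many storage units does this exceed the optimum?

1

Best-Fit: [16,30,47] [68] [62] [75,24] [98] [46] → 6 storage units.
Total size 466 ft³; any packing needs at least ⌈466/100⌉ = 5 storage units.
An optimal packing achieves that bound: [98] [75,24] [68,30] [62,16] [47,46] → 5 storage units.
Excess: 6 − 5 = 1.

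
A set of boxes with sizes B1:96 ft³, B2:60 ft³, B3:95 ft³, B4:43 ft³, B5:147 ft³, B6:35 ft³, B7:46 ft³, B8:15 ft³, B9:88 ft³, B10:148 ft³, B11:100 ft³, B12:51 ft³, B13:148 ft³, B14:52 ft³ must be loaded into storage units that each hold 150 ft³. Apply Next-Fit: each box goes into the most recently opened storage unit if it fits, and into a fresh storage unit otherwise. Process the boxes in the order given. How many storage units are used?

B1 (96 ft³) → storage unit 1 (remaining 54 ft³)
B2 (60 ft³) → storage unit 2 (remaining 90 ft³)
B3 (95 ft³) → storage unit 3 (remaining 55 ft³)
B4 (43 ft³) → storage unit 3 (remaining 12 ft³)
B5 (147 ft³) → storage unit 4 (remaining 3 ft³)
B6 (35 ft³) → storage unit 5 (remaining 115 ft³)
B7 (46 ft³) → storage unit 5 (remaining 69 ft³)
B8 (15 ft³) → storage unit 5 (remaining 54 ft³)
B9 (88 ft³) → storage unit 6 (remaining 62 ft³)
B10 (148 ft³) → storage unit 7 (remaining 2 ft³)
B11 (100 ft³) → storage unit 8 (remaining 50 ft³)
B12 (51 ft³) → storage unit 9 (remaining 99 ft³)
B13 (148 ft³) → storage unit 10 (remaining 2 ft³)
B14 (52 ft³) → storage unit 11 (remaining 98 ft³)

11 storage units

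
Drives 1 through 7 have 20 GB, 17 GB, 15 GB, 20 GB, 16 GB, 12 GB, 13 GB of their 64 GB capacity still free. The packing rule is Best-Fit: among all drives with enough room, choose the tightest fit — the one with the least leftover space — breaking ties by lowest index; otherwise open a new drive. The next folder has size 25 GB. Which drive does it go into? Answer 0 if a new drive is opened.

No drive has ≥ 25 GB free, so a new drive is opened.

0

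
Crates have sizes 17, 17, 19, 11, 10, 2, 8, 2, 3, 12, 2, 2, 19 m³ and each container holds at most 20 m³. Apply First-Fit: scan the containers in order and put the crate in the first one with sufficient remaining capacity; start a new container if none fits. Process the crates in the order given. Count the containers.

7

container 1: place 17 m³, 3 m³ left
container 2: place 17 m³, 3 m³ left
container 3: place 19 m³, 1 m³ left
container 4: place 11 m³, 9 m³ left
container 5: place 10 m³, 10 m³ left
container 1: place 2 m³, 1 m³ left
container 4: place 8 m³, 1 m³ left
container 2: place 2 m³, 1 m³ left
container 5: place 3 m³, 7 m³ left
container 6: place 12 m³, 8 m³ left
container 5: place 2 m³, 5 m³ left
container 5: place 2 m³, 3 m³ left
container 7: place 19 m³, 1 m³ left
Final containers: [17,2] [17,2] [19] [11,8] [10,3,2,2] [12] [19].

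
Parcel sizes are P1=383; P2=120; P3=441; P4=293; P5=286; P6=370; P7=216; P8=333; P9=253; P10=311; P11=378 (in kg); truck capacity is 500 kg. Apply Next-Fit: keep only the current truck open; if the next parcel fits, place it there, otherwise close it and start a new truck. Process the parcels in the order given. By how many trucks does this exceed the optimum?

2

Next-Fit: [383] [120] [441] [293] [286] [370] [216] [333] [253] [311] [378] → 11 trucks.
9 parcels exceed 250 kg (half the capacity), and no two of those can share a truck, so at least 9 trucks are needed.
An optimal packing achieves that bound: [441] [383] [378,120] [370] [333] [311] [293] [286] [253,216] → 9 trucks.
Excess: 11 − 9 = 2.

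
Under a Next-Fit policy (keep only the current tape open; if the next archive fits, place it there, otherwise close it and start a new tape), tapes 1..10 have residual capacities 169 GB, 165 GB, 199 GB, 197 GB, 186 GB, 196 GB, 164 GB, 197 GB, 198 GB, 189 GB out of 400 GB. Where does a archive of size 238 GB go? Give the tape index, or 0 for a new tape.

0

Next-Fit only looks at tape 10, which has 189 GB free.
238 GB does not fit, so a new tape is opened.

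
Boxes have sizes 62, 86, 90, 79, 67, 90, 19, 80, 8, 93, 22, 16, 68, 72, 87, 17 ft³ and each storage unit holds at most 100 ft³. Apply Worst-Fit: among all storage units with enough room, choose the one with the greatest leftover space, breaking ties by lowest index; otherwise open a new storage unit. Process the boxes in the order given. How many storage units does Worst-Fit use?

storage unit 1: place 62 ft³, 38 ft³ left
storage unit 2: place 86 ft³, 14 ft³ left
storage unit 3: place 90 ft³, 10 ft³ left
storage unit 4: place 79 ft³, 21 ft³ left
storage unit 5: place 67 ft³, 33 ft³ left
storage unit 6: place 90 ft³, 10 ft³ left
storage unit 1: place 19 ft³, 19 ft³ left
storage unit 7: place 80 ft³, 20 ft³ left
storage unit 5: place 8 ft³, 25 ft³ left
storage unit 8: place 93 ft³, 7 ft³ left
storage unit 5: place 22 ft³, 3 ft³ left
storage unit 4: place 16 ft³, 5 ft³ left
storage unit 9: place 68 ft³, 32 ft³ left
storage unit 10: place 72 ft³, 28 ft³ left
storage unit 11: place 87 ft³, 13 ft³ left
storage unit 9: place 17 ft³, 15 ft³ left
Final storage units: [62,19] [86] [90] [79,16] [67,8,22] [90] [80] [93] [68,17] [72] [87].

11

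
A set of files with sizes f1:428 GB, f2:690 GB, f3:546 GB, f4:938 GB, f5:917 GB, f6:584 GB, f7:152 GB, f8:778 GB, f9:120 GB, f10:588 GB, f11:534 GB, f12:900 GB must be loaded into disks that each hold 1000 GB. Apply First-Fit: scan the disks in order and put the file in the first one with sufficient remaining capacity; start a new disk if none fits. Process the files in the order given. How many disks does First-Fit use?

9

disk 1: place f1 (428 GB), 572 GB left
disk 2: place f2 (690 GB), 310 GB left
disk 1: place f3 (546 GB), 26 GB left
disk 3: place f4 (938 GB), 62 GB left
disk 4: place f5 (917 GB), 83 GB left
disk 5: place f6 (584 GB), 416 GB left
disk 2: place f7 (152 GB), 158 GB left
disk 6: place f8 (778 GB), 222 GB left
disk 2: place f9 (120 GB), 38 GB left
disk 7: place f10 (588 GB), 412 GB left
disk 8: place f11 (534 GB), 466 GB left
disk 9: place f12 (900 GB), 100 GB left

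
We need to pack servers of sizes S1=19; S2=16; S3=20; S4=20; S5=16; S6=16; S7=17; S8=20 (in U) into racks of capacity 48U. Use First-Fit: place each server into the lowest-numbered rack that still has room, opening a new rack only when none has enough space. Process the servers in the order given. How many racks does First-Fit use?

Put S1 (19U) in rack 1; 29U remain.
Put S2 (16U) in rack 1; 13U remain.
Put S3 (20U) in rack 2; 28U remain.
Put S4 (20U) in rack 2; 8U remain.
Put S5 (16U) in rack 3; 32U remain.
Put S6 (16U) in rack 3; 16U remain.
Put S7 (17U) in rack 4; 31U remain.
Put S8 (20U) in rack 4; 11U remain.

4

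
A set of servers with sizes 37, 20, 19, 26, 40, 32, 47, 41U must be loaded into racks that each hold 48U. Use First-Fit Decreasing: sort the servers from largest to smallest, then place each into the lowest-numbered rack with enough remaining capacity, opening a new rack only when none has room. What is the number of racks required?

7 racks

Sorted descending: 47, 41, 40, 37, 32, 26, 20, 19.
47U → rack 1 (remaining 1U)
41U → rack 2 (remaining 7U)
40U → rack 3 (remaining 8U)
37U → rack 4 (remaining 11U)
32U → rack 5 (remaining 16U)
26U → rack 6 (remaining 22U)
20U → rack 6 (remaining 2U)
19U → rack 7 (remaining 29U)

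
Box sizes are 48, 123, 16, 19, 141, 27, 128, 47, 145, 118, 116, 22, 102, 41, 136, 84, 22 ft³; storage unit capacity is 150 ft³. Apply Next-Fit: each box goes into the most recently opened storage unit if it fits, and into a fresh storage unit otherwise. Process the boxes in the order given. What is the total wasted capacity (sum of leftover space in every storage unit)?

48 ft³ → storage unit 1 (remaining 102 ft³)
123 ft³ → storage unit 2 (remaining 27 ft³)
16 ft³ → storage unit 2 (remaining 11 ft³)
19 ft³ → storage unit 3 (remaining 131 ft³)
141 ft³ → storage unit 4 (remaining 9 ft³)
27 ft³ → storage unit 5 (remaining 123 ft³)
128 ft³ → storage unit 6 (remaining 22 ft³)
47 ft³ → storage unit 7 (remaining 103 ft³)
145 ft³ → storage unit 8 (remaining 5 ft³)
118 ft³ → storage unit 9 (remaining 32 ft³)
116 ft³ → storage unit 10 (remaining 34 ft³)
22 ft³ → storage unit 10 (remaining 12 ft³)
102 ft³ → storage unit 11 (remaining 48 ft³)
41 ft³ → storage unit 11 (remaining 7 ft³)
136 ft³ → storage unit 12 (remaining 14 ft³)
84 ft³ → storage unit 13 (remaining 66 ft³)
22 ft³ → storage unit 13 (remaining 44 ft³)
13 storage units × 150 ft³ = 1950 ft³; used 1335 ft³; unused 615 ft³.

615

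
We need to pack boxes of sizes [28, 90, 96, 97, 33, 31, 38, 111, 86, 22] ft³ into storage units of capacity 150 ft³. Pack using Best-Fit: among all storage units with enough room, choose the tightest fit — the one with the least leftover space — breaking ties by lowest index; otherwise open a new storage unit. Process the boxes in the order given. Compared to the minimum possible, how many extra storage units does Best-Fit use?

0

Best-Fit: [28,90,31] [96,38] [97,33] [111,22] [86] → 5 storage units.
Total size 632 ft³; any packing needs at least ⌈632/150⌉ = 5 storage units.
So 5 is already optimal.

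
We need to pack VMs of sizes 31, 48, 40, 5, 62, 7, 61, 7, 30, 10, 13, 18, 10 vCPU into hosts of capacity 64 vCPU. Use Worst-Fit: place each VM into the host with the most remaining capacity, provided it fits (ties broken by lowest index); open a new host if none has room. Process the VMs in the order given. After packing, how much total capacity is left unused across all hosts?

host 1: place 31 vCPU, 33 vCPU left
host 2: place 48 vCPU, 16 vCPU left
host 3: place 40 vCPU, 24 vCPU left
host 1: place 5 vCPU, 28 vCPU left
host 4: place 62 vCPU, 2 vCPU left
host 1: place 7 vCPU, 21 vCPU left
host 5: place 61 vCPU, 3 vCPU left
host 3: place 7 vCPU, 17 vCPU left
host 6: place 30 vCPU, 34 vCPU left
host 6: place 10 vCPU, 24 vCPU left
host 6: place 13 vCPU, 11 vCPU left
host 1: place 18 vCPU, 3 vCPU left
host 3: place 10 vCPU, 7 vCPU left
6 hosts × 64 vCPU = 384 vCPU; used 342 vCPU; unused 42 vCPU.

42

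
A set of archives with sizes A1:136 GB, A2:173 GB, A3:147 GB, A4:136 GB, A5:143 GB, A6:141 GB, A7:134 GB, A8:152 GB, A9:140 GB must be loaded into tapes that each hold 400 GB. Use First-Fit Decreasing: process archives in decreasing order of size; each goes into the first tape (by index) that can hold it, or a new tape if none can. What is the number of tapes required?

5

Sorted descending: 173, 152, 147, 143, 141, 140, 136, 136, 134.
tape 1: place 173 GB, 227 GB left
tape 1: place 152 GB, 75 GB left
tape 2: place 147 GB, 253 GB left
tape 2: place 143 GB, 110 GB left
tape 3: place 141 GB, 259 GB left
tape 3: place 140 GB, 119 GB left
tape 4: place 136 GB, 264 GB left
tape 4: place 136 GB, 128 GB left
tape 5: place 134 GB, 266 GB left
Final tapes: [173,152] [147,143] [141,140] [136,136] [134].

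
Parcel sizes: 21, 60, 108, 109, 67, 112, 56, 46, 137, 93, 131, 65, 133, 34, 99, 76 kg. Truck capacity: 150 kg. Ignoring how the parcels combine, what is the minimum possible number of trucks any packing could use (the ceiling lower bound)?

Total size = 21 + 60 + 108 + 109 + 67 + 112 + 56 + 46 + 137 + 93 + 131 + 65 + 133 + 34 + 99 + 76 = 1347 kg.
⌈1347 / 150⌉ = 9.

9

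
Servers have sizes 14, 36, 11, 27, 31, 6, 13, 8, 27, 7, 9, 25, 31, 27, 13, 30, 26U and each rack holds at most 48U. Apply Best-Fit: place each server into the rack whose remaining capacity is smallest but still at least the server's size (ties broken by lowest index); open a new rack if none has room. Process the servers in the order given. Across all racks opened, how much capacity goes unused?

rack 1: place 14U, 34U left
rack 2: place 36U, 12U left
rack 2: place 11U, 1U left
rack 1: place 27U, 7U left
rack 3: place 31U, 17U left
rack 1: place 6U, 1U left
rack 3: place 13U, 4U left
rack 4: place 8U, 40U left
rack 4: place 27U, 13U left
rack 4: place 7U, 6U left
rack 5: place 9U, 39U left
rack 5: place 25U, 14U left
rack 6: place 31U, 17U left
rack 7: place 27U, 21U left
rack 5: place 13U, 1U left
rack 8: place 30U, 18U left
rack 9: place 26U, 22U left
9 racks × 48U = 432U; used 341U; unused 91U.

91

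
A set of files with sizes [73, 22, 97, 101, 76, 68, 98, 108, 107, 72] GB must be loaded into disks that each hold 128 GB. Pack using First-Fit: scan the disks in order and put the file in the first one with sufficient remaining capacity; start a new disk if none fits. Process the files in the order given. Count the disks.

73 GB → disk 1 (remaining 55 GB)
22 GB → disk 1 (remaining 33 GB)
97 GB → disk 2 (remaining 31 GB)
101 GB → disk 3 (remaining 27 GB)
76 GB → disk 4 (remaining 52 GB)
68 GB → disk 5 (remaining 60 GB)
98 GB → disk 6 (remaining 30 GB)
108 GB → disk 7 (remaining 20 GB)
107 GB → disk 8 (remaining 21 GB)
72 GB → disk 9 (remaining 56 GB)
Final disks: [73,22] [97] [101] [76] [68] [98] [108] [107] [72].

9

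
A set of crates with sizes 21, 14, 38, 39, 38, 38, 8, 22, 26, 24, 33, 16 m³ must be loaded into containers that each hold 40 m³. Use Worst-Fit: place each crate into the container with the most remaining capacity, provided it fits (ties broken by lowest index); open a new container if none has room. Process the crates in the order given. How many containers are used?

9

Put 21 m³ in container 1; 19 m³ remain.
Put 14 m³ in container 1; 5 m³ remain.
Put 38 m³ in container 2; 2 m³ remain.
Put 39 m³ in container 3; 1 m³ remain.
Put 38 m³ in container 4; 2 m³ remain.
Put 38 m³ in container 5; 2 m³ remain.
Put 8 m³ in container 6; 32 m³ remain.
Put 22 m³ in container 6; 10 m³ remain.
Put 26 m³ in container 7; 14 m³ remain.
Put 24 m³ in container 8; 16 m³ remain.
Put 33 m³ in container 9; 7 m³ remain.
Put 16 m³ in container 8; 0 m³ remain.
Final containers: [21,14] [38] [39] [38] [38] [8,22] [26] [24,16] [33].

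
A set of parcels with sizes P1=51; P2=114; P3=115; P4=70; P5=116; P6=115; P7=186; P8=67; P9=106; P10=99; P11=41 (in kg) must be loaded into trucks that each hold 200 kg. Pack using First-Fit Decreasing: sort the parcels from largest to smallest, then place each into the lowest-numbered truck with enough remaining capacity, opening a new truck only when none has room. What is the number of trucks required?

7

Sorted descending: 186, 116, 115, 115, 114, 106, 99, 70, 67, 51, 41.
Put 186 kg in truck 1; 14 kg remain.
Put 116 kg in truck 2; 84 kg remain.
Put 115 kg in truck 3; 85 kg remain.
Put 115 kg in truck 4; 85 kg remain.
Put 114 kg in truck 5; 86 kg remain.
Put 106 kg in truck 6; 94 kg remain.
Put 99 kg in truck 7; 101 kg remain.
Put 70 kg in truck 2; 14 kg remain.
Put 67 kg in truck 3; 18 kg remain.
Put 51 kg in truck 4; 34 kg remain.
Put 41 kg in truck 5; 45 kg remain.
Final trucks: [186] [116,70] [115,67] [115,51] [114,41] [106] [99].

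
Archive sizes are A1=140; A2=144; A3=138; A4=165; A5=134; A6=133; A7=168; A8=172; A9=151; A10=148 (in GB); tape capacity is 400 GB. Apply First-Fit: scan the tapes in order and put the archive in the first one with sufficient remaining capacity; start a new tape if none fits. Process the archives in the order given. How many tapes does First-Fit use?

5 tapes

Put A1 (140 GB) in tape 1; 260 GB remain.
Put A2 (144 GB) in tape 1; 116 GB remain.
Put A3 (138 GB) in tape 2; 262 GB remain.
Put A4 (165 GB) in tape 2; 97 GB remain.
Put A5 (134 GB) in tape 3; 266 GB remain.
Put A6 (133 GB) in tape 3; 133 GB remain.
Put A7 (168 GB) in tape 4; 232 GB remain.
Put A8 (172 GB) in tape 4; 60 GB remain.
Put A9 (151 GB) in tape 5; 249 GB remain.
Put A10 (148 GB) in tape 5; 101 GB remain.
Final tapes: [140,144] [138,165] [134,133] [168,172] [151,148].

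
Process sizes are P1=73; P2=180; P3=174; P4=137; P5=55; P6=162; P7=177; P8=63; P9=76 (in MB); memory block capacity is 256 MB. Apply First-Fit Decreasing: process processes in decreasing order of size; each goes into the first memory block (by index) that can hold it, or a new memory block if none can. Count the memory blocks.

5

Sorted descending: 180, 177, 174, 162, 137, 76, 73, 63, 55.
180 MB → memory block 1 (remaining 76 MB)
177 MB → memory block 2 (remaining 79 MB)
174 MB → memory block 3 (remaining 82 MB)
162 MB → memory block 4 (remaining 94 MB)
137 MB → memory block 5 (remaining 119 MB)
76 MB → memory block 1 (remaining 0 MB)
73 MB → memory block 2 (remaining 6 MB)
63 MB → memory block 3 (remaining 19 MB)
55 MB → memory block 4 (remaining 39 MB)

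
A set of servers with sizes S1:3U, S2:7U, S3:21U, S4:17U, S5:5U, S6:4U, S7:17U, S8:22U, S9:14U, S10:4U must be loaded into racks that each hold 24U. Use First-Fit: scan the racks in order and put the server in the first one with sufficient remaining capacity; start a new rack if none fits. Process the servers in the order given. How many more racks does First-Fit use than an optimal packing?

First-Fit: [3,7,5,4,4] [21] [17] [17] [22] [14] → 6 racks.
Total size 114U; any packing needs at least ⌈114/24⌉ = 5 racks.
An optimal packing achieves that bound: [22] [21,3] [17,7] [17,5] [14,4,4] → 5 racks.
Excess: 6 − 5 = 1.

1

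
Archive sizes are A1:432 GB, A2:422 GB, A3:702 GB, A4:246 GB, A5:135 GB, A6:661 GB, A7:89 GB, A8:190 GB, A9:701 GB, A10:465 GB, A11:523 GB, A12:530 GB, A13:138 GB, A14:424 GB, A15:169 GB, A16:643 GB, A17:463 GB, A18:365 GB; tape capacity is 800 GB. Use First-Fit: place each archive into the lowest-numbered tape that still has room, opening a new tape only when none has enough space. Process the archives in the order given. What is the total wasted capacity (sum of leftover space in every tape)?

1502

A1 (432 GB) → tape 1 (remaining 368 GB)
A2 (422 GB) → tape 2 (remaining 378 GB)
A3 (702 GB) → tape 3 (remaining 98 GB)
A4 (246 GB) → tape 1 (remaining 122 GB)
A5 (135 GB) → tape 2 (remaining 243 GB)
A6 (661 GB) → tape 4 (remaining 139 GB)
A7 (89 GB) → tape 1 (remaining 33 GB)
A8 (190 GB) → tape 2 (remaining 53 GB)
A9 (701 GB) → tape 5 (remaining 99 GB)
A10 (465 GB) → tape 6 (remaining 335 GB)
A11 (523 GB) → tape 7 (remaining 277 GB)
A12 (530 GB) → tape 8 (remaining 270 GB)
A13 (138 GB) → tape 4 (remaining 1 GB)
A14 (424 GB) → tape 9 (remaining 376 GB)
A15 (169 GB) → tape 6 (remaining 166 GB)
A16 (643 GB) → tape 10 (remaining 157 GB)
A17 (463 GB) → tape 11 (remaining 337 GB)
A18 (365 GB) → tape 9 (remaining 11 GB)
11 tapes × 800 GB = 8800 GB; used 7298 GB; unused 1502 GB.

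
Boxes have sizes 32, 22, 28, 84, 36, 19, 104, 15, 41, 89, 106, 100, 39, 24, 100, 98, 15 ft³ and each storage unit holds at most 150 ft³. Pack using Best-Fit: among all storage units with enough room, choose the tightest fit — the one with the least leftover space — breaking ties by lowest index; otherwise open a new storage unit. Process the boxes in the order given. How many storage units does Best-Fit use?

32 ft³ → storage unit 1 (remaining 118 ft³)
22 ft³ → storage unit 1 (remaining 96 ft³)
28 ft³ → storage unit 1 (remaining 68 ft³)
84 ft³ → storage unit 2 (remaining 66 ft³)
36 ft³ → storage unit 2 (remaining 30 ft³)
19 ft³ → storage unit 2 (remaining 11 ft³)
104 ft³ → storage unit 3 (remaining 46 ft³)
15 ft³ → storage unit 3 (remaining 31 ft³)
41 ft³ → storage unit 1 (remaining 27 ft³)
89 ft³ → storage unit 4 (remaining 61 ft³)
106 ft³ → storage unit 5 (remaining 44 ft³)
100 ft³ → storage unit 6 (remaining 50 ft³)
39 ft³ → storage unit 5 (remaining 5 ft³)
24 ft³ → storage unit 1 (remaining 3 ft³)
100 ft³ → storage unit 7 (remaining 50 ft³)
98 ft³ → storage unit 8 (remaining 52 ft³)
15 ft³ → storage unit 3 (remaining 16 ft³)

8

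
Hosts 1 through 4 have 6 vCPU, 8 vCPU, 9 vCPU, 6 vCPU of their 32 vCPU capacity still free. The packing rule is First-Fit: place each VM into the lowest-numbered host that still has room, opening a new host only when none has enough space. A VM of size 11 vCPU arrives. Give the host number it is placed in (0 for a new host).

0

No host has ≥ 11 vCPU free, so a new host is opened.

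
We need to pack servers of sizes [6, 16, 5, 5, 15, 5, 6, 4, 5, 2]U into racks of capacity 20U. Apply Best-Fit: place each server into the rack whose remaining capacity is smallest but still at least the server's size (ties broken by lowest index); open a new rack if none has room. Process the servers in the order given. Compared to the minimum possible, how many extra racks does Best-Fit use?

Best-Fit: [6,5,5,4] [16,2] [15,5] [6,5] → 4 racks.
Total size 69U; any packing needs at least ⌈69/20⌉ = 4 racks.
So 4 is already optimal.

0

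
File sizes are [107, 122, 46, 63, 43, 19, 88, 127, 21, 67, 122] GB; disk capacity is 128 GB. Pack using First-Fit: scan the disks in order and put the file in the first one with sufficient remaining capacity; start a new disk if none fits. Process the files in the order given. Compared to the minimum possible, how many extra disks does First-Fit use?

First-Fit: [107,19] [122] [46,63] [43,21] [88] [127] [67] [122] → 8 disks.
Total size 825 GB; any packing needs at least ⌈825/128⌉ = 7 disks.
An optimal packing achieves that bound: [127] [122] [122] [107,21] [88,19] [67,46] [63,43] → 7 disks.
Excess: 8 − 7 = 1.

1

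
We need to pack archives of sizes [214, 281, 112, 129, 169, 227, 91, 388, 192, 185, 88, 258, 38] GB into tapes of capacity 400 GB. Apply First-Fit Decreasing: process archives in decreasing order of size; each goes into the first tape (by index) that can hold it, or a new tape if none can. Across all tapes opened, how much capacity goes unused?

428

Sorted descending: 388, 281, 258, 227, 214, 192, 185, 169, 129, 112, 91, 88, 38.
Put 388 GB in tape 1; 12 GB remain.
Put 281 GB in tape 2; 119 GB remain.
Put 258 GB in tape 3; 142 GB remain.
Put 227 GB in tape 4; 173 GB remain.
Put 214 GB in tape 5; 186 GB remain.
Put 192 GB in tape 6; 208 GB remain.
Put 185 GB in tape 5; 1 GB remain.
Put 169 GB in tape 4; 4 GB remain.
Put 129 GB in tape 3; 13 GB remain.
Put 112 GB in tape 2; 7 GB remain.
Put 91 GB in tape 6; 117 GB remain.
Put 88 GB in tape 6; 29 GB remain.
Put 38 GB in tape 7; 362 GB remain.
7 tapes × 400 GB = 2800 GB; used 2372 GB; unused 428 GB.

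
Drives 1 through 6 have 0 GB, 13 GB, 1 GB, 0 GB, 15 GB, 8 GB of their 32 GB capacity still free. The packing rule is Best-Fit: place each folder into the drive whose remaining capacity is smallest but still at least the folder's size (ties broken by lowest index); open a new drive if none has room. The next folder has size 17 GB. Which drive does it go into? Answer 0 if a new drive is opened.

0

No drive has ≥ 17 GB free, so a new drive is opened.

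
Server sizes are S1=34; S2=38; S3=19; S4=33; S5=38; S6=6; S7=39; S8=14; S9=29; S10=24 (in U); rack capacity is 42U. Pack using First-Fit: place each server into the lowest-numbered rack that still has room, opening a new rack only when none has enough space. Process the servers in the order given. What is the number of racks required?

8

S1 (34U) → rack 1 (remaining 8U)
S2 (38U) → rack 2 (remaining 4U)
S3 (19U) → rack 3 (remaining 23U)
S4 (33U) → rack 4 (remaining 9U)
S5 (38U) → rack 5 (remaining 4U)
S6 (6U) → rack 1 (remaining 2U)
S7 (39U) → rack 6 (remaining 3U)
S8 (14U) → rack 3 (remaining 9U)
S9 (29U) → rack 7 (remaining 13U)
S10 (24U) → rack 8 (remaining 18U)
Final racks: [34,6] [38] [19,14] [33] [38] [39] [29] [24].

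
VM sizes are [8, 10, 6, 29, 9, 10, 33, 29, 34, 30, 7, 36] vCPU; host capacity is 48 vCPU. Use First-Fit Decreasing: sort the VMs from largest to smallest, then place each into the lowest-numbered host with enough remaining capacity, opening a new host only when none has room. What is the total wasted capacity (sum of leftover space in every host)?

Sorted descending: 36, 34, 33, 30, 29, 29, 10, 10, 9, 8, 7, 6.
Put 36 vCPU in host 1; 12 vCPU remain.
Put 34 vCPU in host 2; 14 vCPU remain.
Put 33 vCPU in host 3; 15 vCPU remain.
Put 30 vCPU in host 4; 18 vCPU remain.
Put 29 vCPU in host 5; 19 vCPU remain.
Put 29 vCPU in host 6; 19 vCPU remain.
Put 10 vCPU in host 1; 2 vCPU remain.
Put 10 vCPU in host 2; 4 vCPU remain.
Put 9 vCPU in host 3; 6 vCPU remain.
Put 8 vCPU in host 4; 10 vCPU remain.
Put 7 vCPU in host 4; 3 vCPU remain.
Put 6 vCPU in host 3; 0 vCPU remain.
6 hosts × 48 vCPU = 288 vCPU; used 241 vCPU; unused 47 vCPU.

47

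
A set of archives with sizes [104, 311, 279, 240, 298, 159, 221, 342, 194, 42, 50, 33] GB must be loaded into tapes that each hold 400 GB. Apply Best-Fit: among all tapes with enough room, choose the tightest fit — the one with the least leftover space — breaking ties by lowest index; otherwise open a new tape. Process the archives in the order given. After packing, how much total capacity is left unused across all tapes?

527

tape 1: place 104 GB, 296 GB left
tape 2: place 311 GB, 89 GB left
tape 1: place 279 GB, 17 GB left
tape 3: place 240 GB, 160 GB left
tape 4: place 298 GB, 102 GB left
tape 3: place 159 GB, 1 GB left
tape 5: place 221 GB, 179 GB left
tape 6: place 342 GB, 58 GB left
tape 7: place 194 GB, 206 GB left
tape 6: place 42 GB, 16 GB left
tape 2: place 50 GB, 39 GB left
tape 2: place 33 GB, 6 GB left
7 tapes × 400 GB = 2800 GB; used 2273 GB; unused 527 GB.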